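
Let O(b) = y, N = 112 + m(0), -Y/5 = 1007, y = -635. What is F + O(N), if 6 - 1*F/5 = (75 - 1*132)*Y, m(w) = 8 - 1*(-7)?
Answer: -1435580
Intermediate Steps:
m(w) = 15 (m(w) = 8 + 7 = 15)
Y = -5035 (Y = -5*1007 = -5035)
N = 127 (N = 112 + 15 = 127)
O(b) = -635
F = -1434945 (F = 30 - 5*(75 - 1*132)*(-5035) = 30 - 5*(75 - 132)*(-5035) = 30 - (-285)*(-5035) = 30 - 5*286995 = 30 - 1434975 = -1434945)
F + O(N) = -1434945 - 635 = -1435580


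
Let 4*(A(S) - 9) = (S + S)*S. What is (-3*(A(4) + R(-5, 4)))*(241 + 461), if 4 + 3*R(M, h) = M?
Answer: -29484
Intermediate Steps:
A(S) = 9 + S²/2 (A(S) = 9 + ((S + S)*S)/4 = 9 + ((2*S)*S)/4 = 9 + (2*S²)/4 = 9 + S²/2)
R(M, h) = -4/3 + M/3
(-3*(A(4) + R(-5, 4)))*(241 + 461) = (-3*((9 + (½)*4²) + (-4/3 + (⅓)*(-5))))*(241 + 461) = -3*((9 + (½)*16) + (-4/3 - 5/3))*702 = -3*((9 + 8) - 3)*702 = -3*(17 - 3)*702 = -3*14*702 = -42*702 = -29484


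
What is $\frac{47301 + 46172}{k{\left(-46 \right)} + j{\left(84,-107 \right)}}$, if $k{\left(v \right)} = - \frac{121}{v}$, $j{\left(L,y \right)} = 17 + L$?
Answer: $\frac{4299758}{4767} \approx 901.98$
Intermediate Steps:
$\frac{47301 + 46172}{k{\left(-46 \right)} + j{\left(84,-107 \right)}} = \frac{47301 + 46172}{- \frac{121}{-46} + \left(17 + 84\right)} = \frac{93473}{\left(-121\right) \left(- \frac{1}{46}\right) + 101} = \frac{93473}{\frac{121}{46} + 101} = \frac{93473}{\frac{4767}{46}} = 93473 \cdot \frac{46}{4767} = \frac{4299758}{4767}$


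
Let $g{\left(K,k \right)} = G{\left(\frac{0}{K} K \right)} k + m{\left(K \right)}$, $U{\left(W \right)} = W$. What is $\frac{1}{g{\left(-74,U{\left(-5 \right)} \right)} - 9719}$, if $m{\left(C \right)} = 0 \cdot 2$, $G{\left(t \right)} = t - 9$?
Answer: $- \frac{1}{9674} \approx -0.00010337$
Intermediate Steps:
$G{\left(t \right)} = -9 + t$ ($G{\left(t \right)} = t - 9 = -9 + t$)
$m{\left(C \right)} = 0$
$g{\left(K,k \right)} = - 9 k$ ($g{\left(K,k \right)} = \left(-9 + \frac{0}{K} K\right) k + 0 = \left(-9 + 0 K\right) k + 0 = \left(-9 + 0\right) k + 0 = - 9 k + 0 = - 9 k$)
$\frac{1}{g{\left(-74,U{\left(-5 \right)} \right)} - 9719} = \frac{1}{\left(-9\right) \left(-5\right) - 9719} = \frac{1}{45 - 9719} = \frac{1}{-9674} = - \frac{1}{9674}$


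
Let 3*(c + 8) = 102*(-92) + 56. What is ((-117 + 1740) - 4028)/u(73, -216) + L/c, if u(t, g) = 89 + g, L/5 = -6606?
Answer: 17537995/593852 ≈ 29.533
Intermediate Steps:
L = -33030 (L = 5*(-6606) = -33030)
c = -9352/3 (c = -8 + (102*(-92) + 56)/3 = -8 + (-9384 + 56)/3 = -8 + (⅓)*(-9328) = -8 - 9328/3 = -9352/3 ≈ -3117.3)
((-117 + 1740) - 4028)/u(73, -216) + L/c = ((-117 + 1740) - 4028)/(89 - 216) - 33030/(-9352/3) = (1623 - 4028)/(-127) - 33030*(-3/9352) = -2405*(-1/127) + 49545/4676 = 2405/127 + 49545/4676 = 17537995/593852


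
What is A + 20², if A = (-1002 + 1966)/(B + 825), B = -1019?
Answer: 38318/97 ≈ 395.03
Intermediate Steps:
A = -482/97 (A = (-1002 + 1966)/(-1019 + 825) = 964/(-194) = 964*(-1/194) = -482/97 ≈ -4.9691)
A + 20² = -482/97 + 20² = -482/97 + 400 = 38318/97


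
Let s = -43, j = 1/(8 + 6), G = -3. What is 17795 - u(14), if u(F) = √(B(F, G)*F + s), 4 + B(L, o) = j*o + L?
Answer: 17795 - √94 ≈ 17785.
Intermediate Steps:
j = 1/14 ≈ 0.071429
B(L, o) = -4 + L + o/14 (B(L, o) = -4 + (o/14 + L) = -4 + (L + o/14) = -4 + L + o/14)
u(F) = √(-43 + F*(-59/14 + F)) (u(F) = √((-4 + F + (1/14)*(-3))*F - 43) = √((-4 + F - 3/14)*F - 43) = √((-59/14 + F)*F - 43) = √(F*(-59/14 + F) - 43) = √(-43 + F*(-59/14 + F)))
17795 - u(14) = 17795 - √14*√(-602 + 14*(-59 + 14*14))/14 = 17795 - √14*√(-602 + 14*(-59 + 196))/14 = 17795 - √14*√(-602 + 14*137)/14 = 17795 - √14*√(-602 + 1918)/14 = 17795 - √14*√1316/14 = 17795 - √14*2*√329/14 = 17795 - √94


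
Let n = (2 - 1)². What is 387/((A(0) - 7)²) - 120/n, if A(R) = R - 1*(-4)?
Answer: -77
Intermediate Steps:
A(R) = 4 + R (A(R) = R + 4 = 4 + R)
n = 1 (n = 1² = 1)
387/((A(0) - 7)²) - 120/n = 387/(((4 + 0) - 7)²) - 120/1 = 387/((4 - 7)²) - 120*1 = 387/((-3)²) - 120 = 387/9 - 120 = 387*(⅑) - 120 = 43 - 120 = -77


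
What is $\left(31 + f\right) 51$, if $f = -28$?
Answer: $153$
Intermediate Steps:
$\left(31 + f\right) 51 = \left(31 - 28\right) 51 = 3 \cdot 51 = 153$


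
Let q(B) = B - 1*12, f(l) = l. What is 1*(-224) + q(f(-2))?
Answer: -238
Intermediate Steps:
q(B) = -12 + B (q(B) = B - 12 = -12 + B)
1*(-224) + q(f(-2)) = 1*(-224) + (-12 - 2) = -224 - 14 = -238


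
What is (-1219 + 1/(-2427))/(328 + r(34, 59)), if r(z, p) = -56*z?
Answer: 1479257/1912476 ≈ 0.77348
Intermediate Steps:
(-1219 + 1/(-2427))/(328 + r(34, 59)) = (-1219 + 1/(-2427))/(328 - 56*34) = (-1219 - 1/2427)/(328 - 1904) = -2958514/2427/(-1576) = -2958514/2427*(-1/1576) = 1479257/1912476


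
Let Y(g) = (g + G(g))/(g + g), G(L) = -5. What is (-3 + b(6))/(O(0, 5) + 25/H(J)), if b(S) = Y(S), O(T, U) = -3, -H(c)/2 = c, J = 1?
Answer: 35/186 ≈ 0.18817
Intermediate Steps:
H(c) = -2*c
Y(g) = (-5 + g)/(2*g) (Y(g) = (g - 5)/(g + g) = (-5 + g)/((2*g)) = (-5 + g)*(1/(2*g)) = (-5 + g)/(2*g))
b(S) = (-5 + S)/(2*S)
(-3 + b(6))/(O(0, 5) + 25/H(J)) = (-3 + (½)*(-5 + 6)/6)/(-3 + 25/((-2*1))) = (-3 + (½)*(⅙)*1)/(-3 + 25/(-2)) = (-3 + 1/12)/(-3 + 25*(-½)) = -35/(12*(-3 - 25/2)) = -35/(12*(-31/2)) = -35/12*(-2/31) = 35/186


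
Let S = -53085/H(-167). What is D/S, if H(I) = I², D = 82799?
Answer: -2309181311/53085 ≈ -43500.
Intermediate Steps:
S = -53085/27889 (S = -53085/((-167)²) = -53085/27889 ≈ -1.9034)
D/S = 82799/(-53085/27889) = 82799*(-27889/53085) = -2309181311/53085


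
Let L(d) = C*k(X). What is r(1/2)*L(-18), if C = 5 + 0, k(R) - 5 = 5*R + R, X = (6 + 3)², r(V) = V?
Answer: 2455/2 ≈ 1227.5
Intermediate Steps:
X = 81 (X = 9² = 81)
k(R) = 5 + 6*R (k(R) = 5 + (5*R + R) = 5 + 6*R)
C = 5
L(d) = 2455 (L(d) = 5*(5 + 6*81) = 5*(5 + 486) = 5*491 = 2455)
r(1/2)*L(-18) = (1/2)*2455 = (1*(½))*2455 = (½)*2455 = 2455/2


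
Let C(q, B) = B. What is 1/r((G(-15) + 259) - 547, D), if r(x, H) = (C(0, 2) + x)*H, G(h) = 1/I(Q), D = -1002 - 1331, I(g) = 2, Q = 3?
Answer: 2/1332143 ≈ 1.5013e-6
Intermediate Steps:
D = -2333
G(h) = ½ (G(h) = 1/2 = ½)
r(x, H) = H*(2 + x) (r(x, H) = (2 + x)*H = H*(2 + x))
1/r((G(-15) + 259) - 547, D) = 1/(-2333*(2 + ((½ + 259) - 547))) = 1/(-2333*(2 + (519/2 - 547))) = 1/(-2333*(2 - 575/2)) = 1/(-2333*(-571/2)) = 1/(1332143/2) = 2/1332143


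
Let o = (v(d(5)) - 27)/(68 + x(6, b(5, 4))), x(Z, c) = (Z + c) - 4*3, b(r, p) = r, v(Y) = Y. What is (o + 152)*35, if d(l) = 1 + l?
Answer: 355705/67 ≈ 5309.0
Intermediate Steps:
x(Z, c) = -12 + Z + c (x(Z, c) = (Z + c) - 12 = -12 + Z + c)
o = -21/67 (o = ((1 + 5) - 27)/(68 + (-12 + 6 + 5)) = (6 - 27)/(68 - 1) = -21/67 ≈ -0.31343)
(o + 152)*35 = (-21/67 + 152)*35 = (10163/67)*35 = 355705/67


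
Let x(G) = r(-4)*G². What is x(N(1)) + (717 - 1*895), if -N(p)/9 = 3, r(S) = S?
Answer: -3094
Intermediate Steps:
N(p) = -27 (N(p) = -9*3 = -27)
x(G) = -4*G²
x(N(1)) + (717 - 1*895) = -4*(-27)² + (717 - 1*895) = -4*729 + (717 - 895) = -2916 - 178 = -3094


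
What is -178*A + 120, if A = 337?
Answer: -59866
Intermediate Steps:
-178*A + 120 = -178*337 + 120 = -59986 + 120 = -59866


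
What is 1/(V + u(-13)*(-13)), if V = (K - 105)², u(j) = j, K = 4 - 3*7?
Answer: 1/15053 ≈ 6.6432e-5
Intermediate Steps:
K = -17 (K = 4 - 21 = -17)
V = 14884 (V = (-17 - 105)² = (-122)² = 14884)
1/(V + u(-13)*(-13)) = 1/(14884 - 13*(-13)) = 1/(14884 + 169) = 1/15053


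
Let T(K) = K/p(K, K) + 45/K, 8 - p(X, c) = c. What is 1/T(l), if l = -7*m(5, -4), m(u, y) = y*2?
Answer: -168/61 ≈ -2.7541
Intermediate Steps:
m(u, y) = 2*y
p(X, c) = 8 - c
l = 56 (l = -14*(-4) = -7*(-8) = 56)
T(K) = 45/K + K/(8 - K) (T(K) = K/(8 - K) + 45/K = 45/K + K/(8 - K))
1/T(l) = 1/(45/56 - 1*56/(-8 + 56)) = 1/(45*(1/56) - 1*56/48) = 1/(45/56 - 1*56*1/48) = 1/(45/56 - 7/6) = 1/(-61/168) = -168/61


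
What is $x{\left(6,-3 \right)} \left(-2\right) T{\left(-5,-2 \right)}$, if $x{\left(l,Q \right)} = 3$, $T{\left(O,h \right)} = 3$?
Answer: $-18$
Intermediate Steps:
$x{\left(6,-3 \right)} \left(-2\right) T{\left(-5,-2 \right)} = 3 \left(-2\right) 3 = \left(-6\right) 3 = -18$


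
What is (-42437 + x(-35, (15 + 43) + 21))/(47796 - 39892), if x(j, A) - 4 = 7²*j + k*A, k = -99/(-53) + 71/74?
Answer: -13251725/2384576 ≈ -5.5573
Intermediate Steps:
k = 11089/3922 (k = -99*(-1/53) + 71*(1/74) = 99/53 + 71/74 = 11089/3922 ≈ 2.8274)
x(j, A) = 4 + 49*j + 11089*A/3922 (x(j, A) = 4 + (7²*j + 11089*A/3922) = 4 + (49*j + 11089*A/3922) = 4 + 49*j + 11089*A/3922)
(-42437 + x(-35, (15 + 43) + 21))/(47796 - 39892) = (-42437 + (4 + 49*(-35) + 11089*((15 + 43) + 21)/3922))/(47796 - 39892) = (-42437 + (4 - 1715 + 11089*(58 + 21)/3922))/7904 = (-42437 + (4 - 1715 + (11089/3922)*79))*(1/7904) = (-42437 + (4 - 1715 + 876031/3922))*(1/7904) = (-42437 - 5834511/3922)*(1/7904) = -172272425/3922*1/7904 = -13251725/2384576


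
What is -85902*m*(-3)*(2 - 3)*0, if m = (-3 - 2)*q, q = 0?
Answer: 0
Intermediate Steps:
m = 0 (m = (-3 - 2)*0 = -5*0 = 0)
-85902*m*(-3)*(2 - 3)*0 = -85902*0*(-3)*(2 - 3)*0 = -0*(-1*0) = -0*0 = -85902*0 = 0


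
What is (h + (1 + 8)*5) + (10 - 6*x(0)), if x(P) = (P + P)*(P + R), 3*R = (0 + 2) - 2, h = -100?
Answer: -45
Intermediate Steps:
R = 0 (R = ((0 + 2) - 2)/3 = (2 - 2)/3 = (1/3)*0 = 0)
x(P) = 2*P**2 (x(P) = (P + P)*(P + 0) = (2*P)*P = 2*P**2)
(h + (1 + 8)*5) + (10 - 6*x(0)) = (-100 + (1 + 8)*5) + (10 - 12*0**2) = (-100 + 9*5) + (10 - 12*0) = (-100 + 45) + (10 - 6*0) = -55 + (10 + 0) = -55 + 10 = -45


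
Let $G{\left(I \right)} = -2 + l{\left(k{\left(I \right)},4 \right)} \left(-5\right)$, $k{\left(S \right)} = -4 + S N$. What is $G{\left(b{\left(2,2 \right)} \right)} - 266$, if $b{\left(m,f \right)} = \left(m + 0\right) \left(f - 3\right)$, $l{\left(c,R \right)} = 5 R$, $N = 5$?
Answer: $-368$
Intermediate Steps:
$k{\left(S \right)} = -4 + 5 S$ ($k{\left(S \right)} = -4 + S 5 = -4 + 5 S$)
$b{\left(m,f \right)} = m \left(-3 + f\right)$
$G{\left(I \right)} = -102$ ($G{\left(I \right)} = -2 + 5 \cdot 4 \left(-5\right) = -2 + 20 \left(-5\right) = -2 - 100 = -102$)
$G{\left(b{\left(2,2 \right)} \right)} - 266 = -102 - 266 = -368$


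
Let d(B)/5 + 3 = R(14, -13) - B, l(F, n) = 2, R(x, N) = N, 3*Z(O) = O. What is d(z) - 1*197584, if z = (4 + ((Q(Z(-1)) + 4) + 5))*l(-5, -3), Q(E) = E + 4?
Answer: -593492/3 ≈ -1.9783e+5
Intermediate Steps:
Z(O) = O/3
Q(E) = 4 + E
z = 100/3 (z = (4 + (((4 + (⅓)*(-1)) + 4) + 5))*2 = (4 + (((4 - ⅓) + 4) + 5))*2 = (4 + ((11/3 + 4) + 5))*2 = (4 + (23/3 + 5))*2 = (4 + 38/3)*2 = (50/3)*2 = 100/3 ≈ 33.333)
d(B) = -80 - 5*B (d(B) = -15 + 5*(-13 - B) = -15 + (-65 - 5*B) = -80 - 5*B)
d(z) - 1*197584 = (-80 - 5*100/3) - 1*197584 = (-80 - 500/3) - 197584 = -740/3 - 197584 = -593492/3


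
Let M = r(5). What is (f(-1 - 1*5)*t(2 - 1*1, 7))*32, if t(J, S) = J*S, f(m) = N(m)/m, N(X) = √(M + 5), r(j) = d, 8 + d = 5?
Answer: -112*√2/3 ≈ -52.797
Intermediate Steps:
d = -3 (d = -8 + 5 = -3)
r(j) = -3
M = -3
N(X) = √2 (N(X) = √(-3 + 5) = √2)
f(m) = √2/m
(f(-1 - 1*5)*t(2 - 1*1, 7))*32 = ((√2/(-1 - 1*5))*((2 - 1*1)*7))*32 = ((√2/(-1 - 5))*((2 - 1)*7))*32 = ((√2/(-6))*(1*7))*32 = ((√2*(-⅙))*7)*32 = (-√2/6*7)*32 = -7*√2/6*32 = -112*√2/3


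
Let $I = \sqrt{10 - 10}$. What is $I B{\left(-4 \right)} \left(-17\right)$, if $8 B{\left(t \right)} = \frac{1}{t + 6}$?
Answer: $0$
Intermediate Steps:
$B{\left(t \right)} = \frac{1}{8 \left(6 + t\right)}$ ($B{\left(t \right)} = \frac{1}{8 \left(t + 6\right)} = \frac{1}{8 \left(6 + t\right)}$)
$I = 0$ ($I = \sqrt{0} = 0$)
$I B{\left(-4 \right)} \left(-17\right) = 0 \frac{1}{8 \left(6 - 4\right)} \left(-17\right) = 0 \frac{1}{8 \cdot 2} \left(-17\right) = 0 \cdot \frac{1}{8} \cdot \frac{1}{2} \left(-17\right) = 0 \cdot \frac{1}{16} \left(-17\right) = 0 \left(-17\right) = 0$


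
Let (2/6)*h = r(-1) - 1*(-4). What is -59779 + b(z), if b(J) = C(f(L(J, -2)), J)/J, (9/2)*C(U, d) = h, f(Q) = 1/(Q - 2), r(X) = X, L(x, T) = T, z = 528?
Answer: -15781655/264 ≈ -59779.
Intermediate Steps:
h = 9 (h = 3*(-1 - 1*(-4)) = 3*(-1 + 4) = 3*3 = 9)
f(Q) = 1/(-2 + Q)
C(U, d) = 2 (C(U, d) = (2/9)*9 = 2)
b(J) = 2/J
-59779 + b(z) = -59779 + 2/528 = -59779 + 2*(1/528) = -59779 + 1/264 = -15781655/264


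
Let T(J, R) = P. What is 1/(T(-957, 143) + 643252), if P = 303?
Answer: 1/643555 ≈ 1.5539e-6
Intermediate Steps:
T(J, R) = 303
1/(T(-957, 143) + 643252) = 1/(303 + 643252) = 1/643555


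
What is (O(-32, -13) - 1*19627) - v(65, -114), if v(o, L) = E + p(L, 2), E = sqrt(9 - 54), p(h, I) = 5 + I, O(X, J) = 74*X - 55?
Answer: -22057 - 3*I*sqrt(5) ≈ -22057.0 - 6.7082*I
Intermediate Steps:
O(X, J) = -55 + 74*X
E = 3*I*sqrt(5) (E = sqrt(-45) = 3*I*sqrt(5) ≈ 6.7082*I)
v(o, L) = 7 + 3*I*sqrt(5) (v(o, L) = 3*I*sqrt(5) + (5 + 2) = 3*I*sqrt(5) + 7 = 7 + 3*I*sqrt(5))
(O(-32, -13) - 1*19627) - v(65, -114) = ((-55 + 74*(-32)) - 1*19627) - (7 + 3*I*sqrt(5)) = ((-55 - 2368) - 19627) + (-7 - 3*I*sqrt(5)) = (-2423 - 19627) + (-7 - 3*I*sqrt(5)) = -22050 + (-7 - 3*I*sqrt(5)) = -22057 - 3*I*sqrt(5)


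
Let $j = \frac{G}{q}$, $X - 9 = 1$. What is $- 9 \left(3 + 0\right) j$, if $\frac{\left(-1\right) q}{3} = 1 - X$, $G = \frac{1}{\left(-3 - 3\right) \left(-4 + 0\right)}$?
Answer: $- \frac{1}{24} \approx -0.041667$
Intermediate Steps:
$X = 10$ ($X = 9 + 1 = 10$)
$G = \frac{1}{24}$ ($G = \frac{1}{\left(-6\right) \left(-4\right)} = \frac{1}{24} \approx 0.041667$)
$q = 27$ ($q = - 3 \left(1 - 10\right) = \left(-3\right) \left(-9\right) = 27$)
$j = \frac{1}{648}$ ($j = \frac{1}{24 \cdot 27} = \frac{1}{24} \cdot \frac{1}{27} = \frac{1}{648} \approx 0.0015432$)
$- 9 \left(3 + 0\right) j = - 9 \left(3 + 0\right) \frac{1}{648} = \left(-9\right) 3 \cdot \frac{1}{648} = \left(-27\right) \frac{1}{648} = - \frac{1}{24}$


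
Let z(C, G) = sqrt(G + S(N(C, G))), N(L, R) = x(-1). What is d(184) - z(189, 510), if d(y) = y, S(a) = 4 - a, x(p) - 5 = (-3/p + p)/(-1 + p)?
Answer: 184 - sqrt(510) ≈ 161.42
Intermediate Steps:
x(p) = 5 + (p - 3/p)/(-1 + p) (x(p) = 5 + (-3/p + p)/(-1 + p) = 5 + (p - 3/p)/(-1 + p))
N(L, R) = 4 (N(L, R) = (-3 - 5*(-1) + 6*(-1)**2)/((-1)*(-1 - 1)) = -1*(-3 + 5 + 6*1)/(-2) = -1*(-1/2)*(-3 + 5 + 6) = -1*(-1/2)*8 = 4)
z(C, G) = sqrt(G) (z(C, G) = sqrt(G + (4 - 1*4)) = sqrt(G + (4 - 4)) = sqrt(G + 0) = sqrt(G))
d(184) - z(189, 510) = 184 - sqrt(510)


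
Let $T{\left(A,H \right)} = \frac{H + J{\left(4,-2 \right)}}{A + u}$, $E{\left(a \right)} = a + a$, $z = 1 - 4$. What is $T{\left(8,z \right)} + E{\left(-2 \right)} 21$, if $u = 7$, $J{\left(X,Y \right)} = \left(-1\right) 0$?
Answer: $- \frac{421}{5} \approx -84.2$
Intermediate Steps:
$J{\left(X,Y \right)} = 0$
$z = -3$
$E{\left(a \right)} = 2 a$
$T{\left(A,H \right)} = \frac{H}{7 + A}$ ($T{\left(A,H \right)} = \frac{H + 0}{A + 7} = \frac{H}{7 + A}$)
$T{\left(8,z \right)} + E{\left(-2 \right)} 21 = - \frac{3}{7 + 8} + 2 \left(-2\right) 21 = - \frac{3}{15} - 84 = \left(-3\right) \frac{1}{15} - 84 = - \frac{1}{5} - 84 = - \frac{421}{5}$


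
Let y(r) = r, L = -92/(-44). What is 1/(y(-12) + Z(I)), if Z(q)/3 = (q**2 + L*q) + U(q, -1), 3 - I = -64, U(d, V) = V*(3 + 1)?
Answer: 11/152496 ≈ 7.2133e-5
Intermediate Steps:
U(d, V) = 4*V (U(d, V) = V*4 = 4*V)
I = 67 (I = 3 - 1*(-64) = 3 + 64 = 67)
L = 23/11 (L = -92*(-1/44) = 23/11 ≈ 2.0909)
Z(q) = -12 + 3*q**2 + 69*q/11 (Z(q) = 3*((q**2 + 23*q/11) + 4*(-1)) = 3*((q**2 + 23*q/11) - 4) = 3*(-4 + q**2 + 23*q/11) = -12 + 3*q**2 + 69*q/11)
1/(y(-12) + Z(I)) = 1/(-12 + (-12 + 3*67**2 + (69/11)*67)) = 1/(-12 + (-12 + 3*4489 + 4623/11)) = 1/(-12 + (-12 + 13467 + 4623/11)) = 1/(-12 + 152628/11) = 1/(152496/11) = 11/152496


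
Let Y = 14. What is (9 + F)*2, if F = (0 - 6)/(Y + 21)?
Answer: 618/35 ≈ 17.657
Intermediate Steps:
F = -6/35 (F = (0 - 6)/(14 + 21) = -6/35 ≈ -0.17143)
(9 + F)*2 = (9 - 6/35)*2 = (309/35)*2 = 618/35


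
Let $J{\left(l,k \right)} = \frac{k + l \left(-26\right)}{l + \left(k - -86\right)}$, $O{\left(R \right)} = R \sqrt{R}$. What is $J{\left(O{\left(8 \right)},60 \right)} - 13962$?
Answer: $- \frac{72610844}{5201} - \frac{15424 \sqrt{2}}{5201} \approx -13965.0$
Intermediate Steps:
$O{\left(R \right)} = R^{\frac{3}{2}}$
$J{\left(l,k \right)} = \frac{k - 26 l}{86 + k + l}$ ($J{\left(l,k \right)} = \frac{k - 26 l}{l + \left(k + 86\right)} = \frac{k - 26 l}{l + \left(86 + k\right)} = \frac{k - 26 l}{86 + k + l}$)
$J{\left(O{\left(8 \right)},60 \right)} - 13962 = \frac{60 - 26 \cdot 8^{\frac{3}{2}}}{86 + 60 + 8^{\frac{3}{2}}} - 13962 = \frac{60 - 26 \cdot 16 \sqrt{2}}{86 + 60 + 16 \sqrt{2}} - 13962 = \frac{60 - 416 \sqrt{2}}{146 + 16 \sqrt{2}} - 13962 = -13962 + \frac{60 - 416 \sqrt{2}}{146 + 16 \sqrt{2}}$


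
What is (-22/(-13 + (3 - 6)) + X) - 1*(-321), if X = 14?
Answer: 2691/8 ≈ 336.38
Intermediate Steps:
(-22/(-13 + (3 - 6)) + X) - 1*(-321) = (-22/(-13 + (3 - 6)) + 14) - 1*(-321) = (-22/(-13 - 3) + 14) + 321 = (-22/(-16) + 14) + 321 = (-22*(-1/16) + 14) + 321 = (11/8 + 14) + 321 = 123/8 + 321 = 2691/8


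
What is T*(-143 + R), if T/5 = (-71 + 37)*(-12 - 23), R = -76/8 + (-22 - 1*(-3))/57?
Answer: -2728075/3 ≈ -9.0936e+5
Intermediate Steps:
R = -59/6 (R = -76*1/8 + (-22 + 3)*(1/57) = -19/2 - 19*1/57 = -19/2 - 1/3 = -59/6 ≈ -9.8333)
T = 5950 (T = 5*((-71 + 37)*(-12 - 23)) = 5*(-34*(-35)) = 5*1190 = 5950)
T*(-143 + R) = 5950*(-143 - 59/6) = 5950*(-917/6) = -2728075/3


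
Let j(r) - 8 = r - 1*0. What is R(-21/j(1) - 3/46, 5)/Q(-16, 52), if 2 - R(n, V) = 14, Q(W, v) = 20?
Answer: -⅗ ≈ -0.60000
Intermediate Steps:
j(r) = 8 + r (j(r) = 8 + (r - 1*0) = 8 + (r + 0) = 8 + r)
R(n, V) = -12 (R(n, V) = 2 - 1*14 = 2 - 14 = -12)
R(-21/j(1) - 3/46, 5)/Q(-16, 52) = -12/20 = -12*1/20 = -⅗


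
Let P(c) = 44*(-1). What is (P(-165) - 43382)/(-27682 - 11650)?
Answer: 21713/19666 ≈ 1.1041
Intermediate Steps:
P(c) = -44
(P(-165) - 43382)/(-27682 - 11650) = (-44 - 43382)/(-27682 - 11650) = -43426/(-39332) = -43426*(-1/39332) = 21713/19666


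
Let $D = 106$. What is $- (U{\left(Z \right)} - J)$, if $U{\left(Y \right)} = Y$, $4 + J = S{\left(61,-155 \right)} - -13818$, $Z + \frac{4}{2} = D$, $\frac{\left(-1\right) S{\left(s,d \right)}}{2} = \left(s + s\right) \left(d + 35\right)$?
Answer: $42990$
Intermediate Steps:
$S{\left(s,d \right)} = - 4 s \left(35 + d\right)$ ($S{\left(s,d \right)} = - 2 \left(s + s\right) \left(d + 35\right) = - 2 \cdot 2 s \left(35 + d\right) = - 4 s \left(35 + d\right)$)
$Z = 104$ ($Z = -2 + 106 = 104$)
$J = 43094$ ($J = -4 - \left(-13818 + 244 \left(35 - 155\right)\right) = -4 - \left(-13818 + 244 \left(-120\right)\right) = -4 + \left(29280 + 13818\right) = -4 + 43098 = 43094$)
$- (U{\left(Z \right)} - J) = - (104 - 43094) = \left(-1\right) \left(-42990\right) = 42990$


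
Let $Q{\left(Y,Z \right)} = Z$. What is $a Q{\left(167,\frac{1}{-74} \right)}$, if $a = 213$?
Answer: $- \frac{213}{74} \approx -2.8784$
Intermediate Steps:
$a Q{\left(167,\frac{1}{-74} \right)} = \frac{213}{-74} = 213 \left(- \frac{1}{74}\right) = - \frac{213}{74}$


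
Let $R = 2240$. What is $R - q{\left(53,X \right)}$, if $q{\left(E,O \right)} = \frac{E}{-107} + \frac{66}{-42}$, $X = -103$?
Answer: $\frac{1679308}{749} \approx 2242.1$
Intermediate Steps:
$q{\left(E,O \right)} = - \frac{11}{7} - \frac{E}{107}$ ($q{\left(E,O \right)} = E \left(- \frac{1}{107}\right) + 66 \left(- \frac{1}{42}\right) = - \frac{E}{107} - \frac{11}{7} = - \frac{11}{7} - \frac{E}{107}$)
$R - q{\left(53,X \right)} = 2240 - \left(- \frac{11}{7} - \frac{53}{107}\right) = 2240 - - \frac{1548}{749} = 2240 + \frac{1548}{749} = \frac{1679308}{749}$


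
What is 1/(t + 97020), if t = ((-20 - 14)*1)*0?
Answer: 1/97020 ≈ 1.0307e-5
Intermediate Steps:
t = 0 (t = -34*1*0 = -34*0 = 0)
1/(t + 97020) = 1/(0 + 97020) = 1/97020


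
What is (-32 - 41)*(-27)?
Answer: 1971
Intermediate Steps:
(-32 - 41)*(-27) = -73*(-27) = 1971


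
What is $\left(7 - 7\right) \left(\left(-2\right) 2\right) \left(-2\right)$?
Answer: $0$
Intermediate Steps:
$\left(7 - 7\right) \left(\left(-2\right) 2\right) \left(-2\right) = \left(7 - 7\right) \left(-4\right) \left(-2\right) = 0 \left(-4\right) \left(-2\right) = 0 \left(-2\right) = 0$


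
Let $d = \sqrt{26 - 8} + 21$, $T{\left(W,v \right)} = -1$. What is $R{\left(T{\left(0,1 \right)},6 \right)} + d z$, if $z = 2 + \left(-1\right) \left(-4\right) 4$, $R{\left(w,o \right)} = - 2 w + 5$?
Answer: $385 + 54 \sqrt{2} \approx 461.37$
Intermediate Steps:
$R{\left(w,o \right)} = 5 - 2 w$
$d = 21 + 3 \sqrt{2}$ ($d = \sqrt{18} + 21 = 3 \sqrt{2} + 21 = 21 + 3 \sqrt{2} \approx 25.243$)
$z = 18$ ($z = 2 + 4 \cdot 4 = 2 + 16 = 18$)
$R{\left(T{\left(0,1 \right)},6 \right)} + d z = \left(5 - -2\right) + \left(21 + 3 \sqrt{2}\right) 18 = \left(5 + 2\right) + \left(378 + 54 \sqrt{2}\right) = 7 + \left(378 + 54 \sqrt{2}\right) = 385 + 54 \sqrt{2}$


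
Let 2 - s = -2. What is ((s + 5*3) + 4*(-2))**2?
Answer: 121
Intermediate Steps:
s = 4 (s = 2 - 1*(-2) = 2 + 2 = 4)
((s + 5*3) + 4*(-2))**2 = ((4 + 5*3) + 4*(-2))**2 = ((4 + 15) - 8)**2 = (19 - 8)**2 = 11**2 = 121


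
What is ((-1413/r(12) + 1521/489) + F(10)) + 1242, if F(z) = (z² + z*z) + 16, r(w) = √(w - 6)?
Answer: 238161/163 - 471*√6/2 ≈ 884.26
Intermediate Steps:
r(w) = √(-6 + w)
F(z) = 16 + 2*z² (F(z) = (z² + z²) + 16 = 2*z² + 16 = 16 + 2*z²)
((-1413/r(12) + 1521/489) + F(10)) + 1242 = ((-1413/√(-6 + 12) + 1521/489) + (16 + 2*10²)) + 1242 = ((-1413*√6/6 + 1521*(1/489)) + (16 + 2*100)) + 1242 = ((-471*√6/2 + 507/163) + (16 + 200)) + 1242 = ((-471*√6/2 + 507/163) + 216) + 1242 = ((507/163 - 471*√6/2) + 216) + 1242 = (35715/163 - 471*√6/2) + 1242 = 238161/163 - 471*√6/2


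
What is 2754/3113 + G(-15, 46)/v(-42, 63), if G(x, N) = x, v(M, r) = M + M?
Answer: 92677/87164 ≈ 1.0632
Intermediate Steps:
v(M, r) = 2*M
2754/3113 + G(-15, 46)/v(-42, 63) = 2754/3113 - 15/(2*(-42)) = 2754*(1/3113) - 15/(-84) = 2754/3113 - 15*(-1/84) = 2754/3113 + 5/28 = 92677/87164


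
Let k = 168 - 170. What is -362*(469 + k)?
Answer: -169054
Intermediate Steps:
k = -2
-362*(469 + k) = -362*(469 - 2) = -362*467 = -169054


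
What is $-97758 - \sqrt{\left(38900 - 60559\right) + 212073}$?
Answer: $-97758 - 7 \sqrt{3886} \approx -98194.0$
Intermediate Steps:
$-97758 - \sqrt{\left(38900 - 60559\right) + 212073} = -97758 - \sqrt{-21659 + 212073} = -97758 - \sqrt{190414} = -97758 - 7 \sqrt{3886}$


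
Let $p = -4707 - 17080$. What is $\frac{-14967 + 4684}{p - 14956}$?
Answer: $\frac{1469}{5249} \approx 0.27986$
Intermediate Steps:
$p = -21787$ ($p = -4707 - 17080 = -21787$)
$\frac{-14967 + 4684}{p - 14956} = \frac{-14967 + 4684}{-21787 - 14956} = - \frac{10283}{-36743} = \left(-10283\right) \left(- \frac{1}{36743}\right) = \frac{1469}{5249}$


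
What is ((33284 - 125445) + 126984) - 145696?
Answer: -110873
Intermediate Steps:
((33284 - 125445) + 126984) - 145696 = (-92161 + 126984) - 145696 = 34823 - 145696 = -110873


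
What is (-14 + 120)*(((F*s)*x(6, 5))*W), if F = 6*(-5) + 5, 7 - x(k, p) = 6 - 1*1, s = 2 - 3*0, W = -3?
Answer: 31800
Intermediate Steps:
s = 2 (s = 2 + 0 = 2)
x(k, p) = 2 (x(k, p) = 7 - (6 - 1*1) = 7 - (6 - 1) = 7 - 1*5 = 7 - 5 = 2)
F = -25 (F = -30 + 5 = -25)
(-14 + 120)*(((F*s)*x(6, 5))*W) = (-14 + 120)*((-25*2*2)*(-3)) = 106*(-50*2*(-3)) = 106*(-100*(-3)) = 106*300 = 31800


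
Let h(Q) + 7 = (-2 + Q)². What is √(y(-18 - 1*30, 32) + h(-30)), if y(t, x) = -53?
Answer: 2*√241 ≈ 31.048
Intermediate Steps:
h(Q) = -7 + (-2 + Q)²
√(y(-18 - 1*30, 32) + h(-30)) = √(-53 + (-7 + (-2 - 30)²)) = √(-53 + (-7 + (-32)²)) = √(-53 + (-7 + 1024)) = √(-53 + 1017) = √964 = 2*√241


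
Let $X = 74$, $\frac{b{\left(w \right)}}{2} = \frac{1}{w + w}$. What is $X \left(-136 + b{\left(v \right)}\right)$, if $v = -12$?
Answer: $- \frac{60421}{6} \approx -10070.0$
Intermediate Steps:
$b{\left(w \right)} = \frac{1}{w}$ ($b{\left(w \right)} = \frac{2}{w + w} = \frac{2}{2 w} = 2 \frac{1}{2 w} = \frac{1}{w}$)
$X \left(-136 + b{\left(v \right)}\right) = 74 \left(-136 + \frac{1}{-12}\right) = 74 \left(-136 - \frac{1}{12}\right) = 74 \left(- \frac{1633}{12}\right) = - \frac{60421}{6}$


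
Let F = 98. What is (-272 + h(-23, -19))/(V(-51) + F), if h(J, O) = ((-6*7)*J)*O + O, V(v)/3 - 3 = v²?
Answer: -33/14 ≈ -2.3571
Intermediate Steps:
V(v) = 9 + 3*v²
h(J, O) = O - 42*J*O (h(J, O) = (-42*J)*O + O = -42*J*O + O = O - 42*J*O)
(-272 + h(-23, -19))/(V(-51) + F) = (-272 - 19*(1 - 42*(-23)))/((9 + 3*(-51)²) + 98) = (-272 - 19*(1 + 966))/((9 + 3*2601) + 98) = (-272 - 19*967)/((9 + 7803) + 98) = (-272 - 18373)/(7812 + 98) = -18645/7910 = -18645*1/7910 = -33/14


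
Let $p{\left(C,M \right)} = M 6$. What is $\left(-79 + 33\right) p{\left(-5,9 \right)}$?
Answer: $-2484$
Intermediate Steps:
$p{\left(C,M \right)} = 6 M$
$\left(-79 + 33\right) p{\left(-5,9 \right)} = \left(-79 + 33\right) 6 \cdot 9 = \left(-46\right) 54 = -2484$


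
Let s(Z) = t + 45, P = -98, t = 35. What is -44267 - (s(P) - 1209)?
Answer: -43138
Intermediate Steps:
s(Z) = 80 (s(Z) = 35 + 45 = 80)
-44267 - (s(P) - 1209) = -44267 - (80 - 1209) = -44267 - 1*(-1129) = -44267 + 1129 = -43138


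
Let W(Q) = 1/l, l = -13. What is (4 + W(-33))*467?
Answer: 23817/13 ≈ 1832.1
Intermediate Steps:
W(Q) = -1/13 (W(Q) = 1/(-13) = -1/13)
(4 + W(-33))*467 = (4 - 1/13)*467 = (51/13)*467 = 23817/13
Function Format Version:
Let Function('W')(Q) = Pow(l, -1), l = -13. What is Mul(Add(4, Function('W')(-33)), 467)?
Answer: Rational(23817, 13) ≈ 1832.1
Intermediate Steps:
Function('W')(Q) = Rational(-1, 13) (Function('W')(Q) = Pow(-13, -1) = Rational(-1, 13))
Mul(Add(4, Function('W')(-33)), 467) = Mul(Add(4, Rational(-1, 13)), 467) = Mul(Rational(51, 13), 467) = Rational(23817, 13)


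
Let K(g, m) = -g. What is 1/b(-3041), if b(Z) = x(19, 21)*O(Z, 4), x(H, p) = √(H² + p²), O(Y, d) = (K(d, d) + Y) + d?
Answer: -√802/2438882 ≈ -1.1612e-5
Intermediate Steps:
O(Y, d) = Y (O(Y, d) = (-d + Y) + d = (Y - d) + d = Y)
b(Z) = Z*√802 (b(Z) = √(19² + 21²)*Z = √(361 + 441)*Z = √802*Z = Z*√802)
1/b(-3041) = 1/(-3041*√802) = -√802/2438882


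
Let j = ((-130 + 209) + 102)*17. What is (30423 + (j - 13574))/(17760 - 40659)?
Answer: -6642/7633 ≈ -0.87017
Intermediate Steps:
j = 3077 (j = (79 + 102)*17 = 181*17 = 3077)
(30423 + (j - 13574))/(17760 - 40659) = (30423 + (3077 - 13574))/(17760 - 40659) = (30423 - 10497)/(-22899) = 19926*(-1/22899) = -6642/7633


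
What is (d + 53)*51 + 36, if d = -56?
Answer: -117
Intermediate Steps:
(d + 53)*51 + 36 = (-56 + 53)*51 + 36 = -3*51 + 36 = -153 + 36 = -117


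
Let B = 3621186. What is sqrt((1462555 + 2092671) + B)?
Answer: 2*sqrt(1794103) ≈ 2678.9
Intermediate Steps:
sqrt((1462555 + 2092671) + B) = sqrt((1462555 + 2092671) + 3621186) = sqrt(3555226 + 3621186) = sqrt(7176412) = 2*sqrt(1794103)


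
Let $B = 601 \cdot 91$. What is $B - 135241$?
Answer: $-80550$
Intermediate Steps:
$B = 54691$
$B - 135241 = 54691 - 135241 = -80550$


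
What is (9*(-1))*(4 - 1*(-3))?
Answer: -63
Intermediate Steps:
(9*(-1))*(4 - 1*(-3)) = -9*(4 + 3) = -9*7 = -63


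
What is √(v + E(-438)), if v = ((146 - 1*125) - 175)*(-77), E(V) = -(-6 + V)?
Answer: √12302 ≈ 110.91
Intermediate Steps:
E(V) = 6 - V
v = 11858 (v = ((146 - 125) - 175)*(-77) = (21 - 175)*(-77) = -154*(-77) = 11858)
√(v + E(-438)) = √(11858 + (6 - 1*(-438))) = √(11858 + (6 + 438)) = √(11858 + 444) = √12302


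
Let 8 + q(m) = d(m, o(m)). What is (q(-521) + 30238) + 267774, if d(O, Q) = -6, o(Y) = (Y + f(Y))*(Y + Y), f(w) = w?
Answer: 297998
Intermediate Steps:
o(Y) = 4*Y**2 (o(Y) = (Y + Y)*(Y + Y) = (2*Y)*(2*Y) = 4*Y**2)
q(m) = -14 (q(m) = -8 - 6 = -14)
(q(-521) + 30238) + 267774 = (-14 + 30238) + 267774 = 30224 + 267774 = 297998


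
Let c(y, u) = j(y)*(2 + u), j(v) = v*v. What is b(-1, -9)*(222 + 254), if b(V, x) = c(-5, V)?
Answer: 11900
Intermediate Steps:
j(v) = v²
c(y, u) = y²*(2 + u)
b(V, x) = 50 + 25*V (b(V, x) = (-5)²*(2 + V) = 25*(2 + V) = 50 + 25*V)
b(-1, -9)*(222 + 254) = (50 + 25*(-1))*(222 + 254) = (50 - 25)*476 = 25*476 = 11900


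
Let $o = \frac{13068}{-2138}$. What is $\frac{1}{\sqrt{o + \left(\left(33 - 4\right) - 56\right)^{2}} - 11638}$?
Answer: $- \frac{12441022}{144787841269} - \frac{3 \sqrt{91787547}}{144787841269} \approx -8.6124 \cdot 10^{-5}$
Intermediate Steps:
$o = - \frac{6534}{1069}$ ($o = 13068 \left(- \frac{1}{2138}\right) = - \frac{6534}{1069} \approx -6.1123$)
$\frac{1}{\sqrt{o + \left(\left(33 - 4\right) - 56\right)^{2}} - 11638} = \frac{1}{\sqrt{- \frac{6534}{1069} + \left(\left(33 - 4\right) - 56\right)^{2}} - 11638} = \frac{1}{\sqrt{- \frac{6534}{1069} + \left(29 - 56\right)^{2}} - 11638} = \frac{1}{\sqrt{- \frac{6534}{1069} + \left(-27\right)^{2}} - 11638} = \frac{1}{\sqrt{- \frac{6534}{1069} + 729} - 11638} = \frac{1}{\sqrt{\frac{772767}{1069}} - 11638} = \frac{1}{\frac{3 \sqrt{91787547}}{1069} - 11638} = \frac{1}{-11638 + \frac{3 \sqrt{91787547}}{1069}}$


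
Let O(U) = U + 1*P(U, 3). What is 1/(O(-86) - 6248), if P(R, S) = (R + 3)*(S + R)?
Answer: 1/555 ≈ 0.0018018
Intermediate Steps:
P(R, S) = (3 + R)*(R + S)
O(U) = 9 + U² + 7*U (O(U) = U + 1*(U² + 3*U + 3*3 + U*3) = U + 1*(U² + 3*U + 9 + 3*U) = U + 1*(9 + U² + 6*U) = U + (9 + U² + 6*U) = 9 + U² + 7*U)
1/(O(-86) - 6248) = 1/((9 + (-86)² + 7*(-86)) - 6248) = 1/((9 + 7396 - 602) - 6248) = 1/(6803 - 6248) = 1/555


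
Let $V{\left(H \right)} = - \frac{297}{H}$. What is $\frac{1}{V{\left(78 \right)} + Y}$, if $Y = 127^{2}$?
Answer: $\frac{26}{419255} \approx 6.2015 \cdot 10^{-5}$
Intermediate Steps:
$Y = 16129$
$\frac{1}{V{\left(78 \right)} + Y} = \frac{1}{- \frac{297}{78} + 16129} = \frac{1}{\left(-297\right) \frac{1}{78} + 16129} = \frac{1}{- \frac{99}{26} + 16129} = \frac{1}{\frac{419255}{26}} = \frac{26}{419255}$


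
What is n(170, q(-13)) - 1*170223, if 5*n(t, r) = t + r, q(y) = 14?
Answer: -850931/5 ≈ -1.7019e+5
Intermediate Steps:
n(t, r) = r/5 + t/5 (n(t, r) = (t + r)/5 = (r + t)/5 = r/5 + t/5)
n(170, q(-13)) - 1*170223 = ((1/5)*14 + (1/5)*170) - 1*170223 = (14/5 + 34) - 170223 = 184/5 - 170223 = -850931/5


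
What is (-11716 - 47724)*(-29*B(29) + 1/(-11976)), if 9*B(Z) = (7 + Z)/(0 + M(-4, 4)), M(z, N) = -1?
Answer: -10321867450/1497 ≈ -6.8950e+6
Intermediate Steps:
B(Z) = -7/9 - Z/9 (B(Z) = ((7 + Z)/(0 - 1))/9 = ((7 + Z)/(-1))/9 = ((7 + Z)*(-1))/9 = (-7 - Z)/9 = -7/9 - Z/9)
(-11716 - 47724)*(-29*B(29) + 1/(-11976)) = (-11716 - 47724)*(-29*(-7/9 - ⅑*29) + 1/(-11976)) = -59440*(-29*(-7/9 - 29/9) - 1/11976) = -59440*(-29*(-4) - 1/11976) = -59440*(116 - 1/11976) = -59440*1389215/11976 = -10321867450/1497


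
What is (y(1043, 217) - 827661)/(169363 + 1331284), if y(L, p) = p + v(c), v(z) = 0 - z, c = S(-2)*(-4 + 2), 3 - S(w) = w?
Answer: -827434/1500647 ≈ -0.55138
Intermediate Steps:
S(w) = 3 - w
c = -10 (c = (3 - 1*(-2))*(-4 + 2) = (3 + 2)*(-2) = 5*(-2) = -10)
v(z) = -z
y(L, p) = 10 + p (y(L, p) = p - 1*(-10) = p + 10 = 10 + p)
(y(1043, 217) - 827661)/(169363 + 1331284) = ((10 + 217) - 827661)/(169363 + 1331284) = (227 - 827661)/1500647 = -827434*1/1500647 = -827434/1500647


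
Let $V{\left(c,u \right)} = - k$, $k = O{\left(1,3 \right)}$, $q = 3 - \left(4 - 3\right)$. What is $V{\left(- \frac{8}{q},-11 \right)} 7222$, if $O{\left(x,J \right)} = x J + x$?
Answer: $-28888$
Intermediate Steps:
$O{\left(x,J \right)} = x + J x$ ($O{\left(x,J \right)} = J x + x = x + J x$)
$q = 2$ ($q = 3 - 1 = 2$)
$k = 4$ ($k = 1 \left(1 + 3\right) = 1 \cdot 4 = 4$)
$V{\left(c,u \right)} = -4$ ($V{\left(c,u \right)} = \left(-1\right) 4 = -4$)
$V{\left(- \frac{8}{q},-11 \right)} 7222 = \left(-4\right) 7222 = -28888$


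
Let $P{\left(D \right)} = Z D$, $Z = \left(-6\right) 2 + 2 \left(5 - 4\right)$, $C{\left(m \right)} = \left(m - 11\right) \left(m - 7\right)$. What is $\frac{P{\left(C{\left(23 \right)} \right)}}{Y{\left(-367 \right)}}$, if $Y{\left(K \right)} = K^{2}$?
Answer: $- \frac{1920}{134689} \approx -0.014255$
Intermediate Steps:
$C{\left(m \right)} = \left(-11 + m\right) \left(-7 + m\right)$
$Z = -10$ ($Z = -12 + 2 \cdot 1 = -12 + 2 = -10$)
$P{\left(D \right)} = - 10 D$
$\frac{P{\left(C{\left(23 \right)} \right)}}{Y{\left(-367 \right)}} = \frac{\left(-10\right) \left(77 + 23^{2} - 414\right)}{\left(-367\right)^{2}} = \frac{\left(-10\right) \left(77 + 529 - 414\right)}{134689} = \left(-10\right) 192 \cdot \frac{1}{134689} = \left(-1920\right) \frac{1}{134689} = - \frac{1920}{134689}$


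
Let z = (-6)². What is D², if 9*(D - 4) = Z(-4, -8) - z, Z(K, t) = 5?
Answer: 25/81 ≈ 0.30864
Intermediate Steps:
z = 36
D = 5/9 (D = 4 + (5 - 1*36)/9 = 4 + (5 - 36)/9 = 4 + (⅑)*(-31) = 4 - 31/9 = 5/9 ≈ 0.55556)
D² = (5/9)² = 25/81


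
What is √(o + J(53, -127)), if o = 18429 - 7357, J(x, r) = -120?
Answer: 74*√2 ≈ 104.65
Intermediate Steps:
o = 11072
√(o + J(53, -127)) = √(11072 - 120) = √10952 = 74*√2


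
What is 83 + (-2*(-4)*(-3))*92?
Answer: -2125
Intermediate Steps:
83 + (-2*(-4)*(-3))*92 = 83 + (8*(-3))*92 = 83 - 24*92 = 83 - 2208 = -2125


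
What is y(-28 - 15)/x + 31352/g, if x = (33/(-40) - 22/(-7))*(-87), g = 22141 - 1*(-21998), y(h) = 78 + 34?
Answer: 42892104/276913373 ≈ 0.15489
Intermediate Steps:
y(h) = 112
g = 44139 (g = 22141 + 21998 = 44139)
x = -56463/280 (x = (33*(-1/40) - 22*(-1/7))*(-87) = (-33/40 + 22/7)*(-87) = (649/280)*(-87) = -56463/280 ≈ -201.65)
y(-28 - 15)/x + 31352/g = 112/(-56463/280) + 31352/44139 = 112*(-280/56463) + 31352*(1/44139) = -31360/56463 + 31352/44139 = 42892104/276913373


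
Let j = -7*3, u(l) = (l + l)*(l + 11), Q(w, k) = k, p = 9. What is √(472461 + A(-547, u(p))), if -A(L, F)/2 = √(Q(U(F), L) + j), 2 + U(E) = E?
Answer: √(472461 - 4*I*√142) ≈ 687.36 - 0.035*I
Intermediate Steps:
U(E) = -2 + E
u(l) = 2*l*(11 + l) (u(l) = (2*l)*(11 + l) = 2*l*(11 + l))
j = -21
A(L, F) = -2*√(-21 + L) (A(L, F) = -2*√(L - 21) = -2*√(-21 + L))
√(472461 + A(-547, u(p))) = √(472461 - 2*√(-21 - 547)) = √(472461 - 4*I*√142)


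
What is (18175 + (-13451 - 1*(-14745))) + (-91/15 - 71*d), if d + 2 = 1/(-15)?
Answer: 58829/3 ≈ 19610.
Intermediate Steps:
d = -31/15 (d = -2 + 1/(-15) = -2 - 1/15 = -31/15 ≈ -2.0667)
(18175 + (-13451 - 1*(-14745))) + (-91/15 - 71*d) = (18175 + (-13451 - 1*(-14745))) + (-91/15 - 71*(-31/15)) = (18175 + (-13451 + 14745)) + (-91*1/15 + 2201/15) = (18175 + 1294) + (-91/15 + 2201/15) = 19469 + 422/3 = 58829/3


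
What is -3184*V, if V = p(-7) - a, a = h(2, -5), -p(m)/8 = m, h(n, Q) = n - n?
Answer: -178304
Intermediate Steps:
h(n, Q) = 0
p(m) = -8*m
a = 0
V = 56 (V = -8*(-7) - 1*0 = 56 + 0 = 56)
-3184*V = -3184*56 = -178304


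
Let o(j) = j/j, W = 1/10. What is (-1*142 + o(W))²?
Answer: 19881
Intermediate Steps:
W = ⅒ ≈ 0.10000
o(j) = 1
(-1*142 + o(W))² = (-1*142 + 1)² = (-142 + 1)² = (-141)² = 19881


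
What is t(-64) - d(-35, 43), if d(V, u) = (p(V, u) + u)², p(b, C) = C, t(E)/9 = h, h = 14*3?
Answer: -7018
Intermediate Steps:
h = 42
t(E) = 378 (t(E) = 9*42 = 378)
d(V, u) = 4*u² (d(V, u) = (u + u)² = (2*u)² = 4*u²)
t(-64) - d(-35, 43) = 378 - 4*43² = 378 - 4*1849 = 378 - 1*7396 = 378 - 7396 = -7018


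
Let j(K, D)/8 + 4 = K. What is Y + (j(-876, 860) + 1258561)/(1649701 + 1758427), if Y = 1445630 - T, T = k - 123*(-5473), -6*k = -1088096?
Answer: 6043654177603/10224384 ≈ 5.9110e+5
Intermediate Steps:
k = 544048/3 (k = -1/6*(-1088096) = 544048/3 ≈ 1.8135e+5)
j(K, D) = -32 + 8*K
T = 2563585/3 (T = 544048/3 - 123*(-5473) = 544048/3 + 673179 = 2563585/3 ≈ 8.5453e+5)
Y = 1773305/3 (Y = 1445630 - 1*2563585/3 = 1445630 - 2563585/3 = 1773305/3 ≈ 5.9110e+5)
Y + (j(-876, 860) + 1258561)/(1649701 + 1758427) = 1773305/3 + ((-32 + 8*(-876)) + 1258561)/(1649701 + 1758427) = 1773305/3 + ((-32 - 7008) + 1258561)/3408128 = 1773305/3 + (-7040 + 1258561)*(1/3408128) = 1773305/3 + 1251521*(1/3408128) = 1773305/3 + 1251521/3408128 = 6043654177603/10224384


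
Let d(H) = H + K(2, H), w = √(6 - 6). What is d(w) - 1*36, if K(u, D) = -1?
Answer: -37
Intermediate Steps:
w = 0 (w = √0 = 0)
d(H) = -1 + H (d(H) = H - 1 = -1 + H)
d(w) - 1*36 = (-1 + 0) - 1*36 = -1 - 36 = -37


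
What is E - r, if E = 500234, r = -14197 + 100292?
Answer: 414139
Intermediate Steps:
r = 86095
E - r = 500234 - 1*86095 = 500234 - 86095 = 414139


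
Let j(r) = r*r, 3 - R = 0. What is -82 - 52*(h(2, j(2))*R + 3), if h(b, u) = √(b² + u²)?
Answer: -238 - 312*√5 ≈ -935.65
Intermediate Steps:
R = 3 (R = 3 - 1*0 = 3 + 0 = 3)
j(r) = r²
-82 - 52*(h(2, j(2))*R + 3) = -82 - 52*(√(2² + (2²)²)*3 + 3) = -82 - 52*(√(4 + 4²)*3 + 3) = -82 - 52*(√(4 + 16)*3 + 3) = -82 - 52*(√20*3 + 3) = -82 - 52*((2*√5)*3 + 3) = -82 - 52*(6*√5 + 3) = -82 - 52*(3 + 6*√5) = -82 + (-156 - 312*√5) = -238 - 312*√5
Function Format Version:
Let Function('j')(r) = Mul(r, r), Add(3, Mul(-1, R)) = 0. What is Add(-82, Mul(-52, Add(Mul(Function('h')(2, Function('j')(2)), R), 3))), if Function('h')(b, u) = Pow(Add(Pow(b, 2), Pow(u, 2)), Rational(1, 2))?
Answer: Add(-238, Mul(-312, Pow(5, Rational(1, 2)))) ≈ -935.65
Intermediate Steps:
R = 3 (R = Add(3, Mul(-1, 0)) = Add(3, 0) = 3)
Function('j')(r) = Pow(r, 2)
Add(-82, Mul(-52, Add(Mul(Function('h')(2, Function('j')(2)), R), 3))) = Add(-82, Mul(-52, Add(Mul(Pow(Add(Pow(2, 2), Pow(Pow(2, 2), 2)), Rational(1, 2)), 3), 3))) = Add(-82, Mul(-52, Add(Mul(Pow(Add(4, Pow(4, 2)), Rational(1, 2)), 3), 3))) = Add(-82, Mul(-52, Add(Mul(Pow(Add(4, 16), Rational(1, 2)), 3), 3))) = Add(-82, Mul(-52, Add(Mul(Pow(20, Rational(1, 2)), 3), 3))) = Add(-82, Mul(-52, Add(Mul(Mul(2, Pow(5, Rational(1, 2))), 3), 3))) = Add(-82, Mul(-52, Add(Mul(6, Pow(5, Rational(1, 2))), 3))) = Add(-82, Mul(-52, Add(3, Mul(6, Pow(5, Rational(1, 2)))))) = Add(-82, Add(-156, Mul(-312, Pow(5, Rational(1, 2))))) = Add(-238, Mul(-312, Pow(5, Rational(1, 2))))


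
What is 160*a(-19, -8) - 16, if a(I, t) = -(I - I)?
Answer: -16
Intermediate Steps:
a(I, t) = 0 (a(I, t) = -1*0 = 0)
160*a(-19, -8) - 16 = 160*0 - 16 = 0 - 16 = -16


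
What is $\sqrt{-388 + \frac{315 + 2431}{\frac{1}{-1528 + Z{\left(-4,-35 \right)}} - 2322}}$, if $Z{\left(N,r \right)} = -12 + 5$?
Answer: $\frac{i \sqrt{4944186565773918}}{3564271} \approx 19.728 i$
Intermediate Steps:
$Z{\left(N,r \right)} = -7$
$\sqrt{-388 + \frac{315 + 2431}{\frac{1}{-1528 + Z{\left(-4,-35 \right)}} - 2322}} = \sqrt{-388 + \frac{315 + 2431}{\frac{1}{-1528 - 7} - 2322}} = \sqrt{-388 + \frac{2746}{\frac{1}{-1535} - 2322}} = \sqrt{-388 + \frac{2746}{- \frac{1}{1535} - 2322}} = \sqrt{-388 + \frac{2746}{- \frac{3564271}{1535}}} = \sqrt{-388 + 2746 \left(- \frac{1535}{3564271}\right)} = \sqrt{-388 - \frac{4215110}{3564271}} = \sqrt{- \frac{1387152258}{3564271}} = \frac{i \sqrt{4944186565773918}}{3564271}$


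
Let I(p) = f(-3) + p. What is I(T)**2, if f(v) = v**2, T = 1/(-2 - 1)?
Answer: 676/9 ≈ 75.111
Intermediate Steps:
T = -1/3 (T = 1/(-3) = -1/3 ≈ -0.33333)
I(p) = 9 + p (I(p) = (-3)**2 + p = 9 + p)
I(T)**2 = (9 - 1/3)**2 = (26/3)**2 = 676/9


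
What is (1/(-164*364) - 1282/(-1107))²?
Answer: 3484064899225/2597873451264 ≈ 1.3411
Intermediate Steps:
(1/(-164*364) - 1282/(-1107))² = (-1/164*1/364 - 1282*(-1/1107))² = (-1/59696 + 1282/1107)² = (1866565/1611792)² = 3484064899225/2597873451264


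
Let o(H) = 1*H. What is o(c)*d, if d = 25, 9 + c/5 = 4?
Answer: -625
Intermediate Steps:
c = -25 (c = -45 + 5*4 = -45 + 20 = -25)
o(H) = H
o(c)*d = -25*25 = -625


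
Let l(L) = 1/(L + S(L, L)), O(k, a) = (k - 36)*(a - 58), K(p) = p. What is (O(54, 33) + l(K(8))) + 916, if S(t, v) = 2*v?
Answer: 11185/24 ≈ 466.04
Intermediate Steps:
O(k, a) = (-58 + a)*(-36 + k) (O(k, a) = (-36 + k)*(-58 + a) = (-58 + a)*(-36 + k))
l(L) = 1/(3*L) (l(L) = 1/(L + 2*L) = 1/(3*L))
(O(54, 33) + l(K(8))) + 916 = ((2088 - 58*54 - 36*33 + 33*54) + (⅓)/8) + 916 = ((2088 - 3132 - 1188 + 1782) + (⅓)*(⅛)) + 916 = (-450 + 1/24) + 916 = -10799/24 + 916 = 11185/24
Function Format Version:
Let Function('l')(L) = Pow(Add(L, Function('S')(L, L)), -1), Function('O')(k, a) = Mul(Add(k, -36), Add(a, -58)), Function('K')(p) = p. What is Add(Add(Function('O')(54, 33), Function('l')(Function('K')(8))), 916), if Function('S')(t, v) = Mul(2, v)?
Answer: Rational(11185, 24) ≈ 466.04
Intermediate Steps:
Function('O')(k, a) = Mul(Add(-58, a), Add(-36, k)) (Function('O')(k, a) = Mul(Add(-36, k), Add(-58, a)) = Mul(Add(-58, a), Add(-36, k)))
Function('l')(L) = Mul(Rational(1, 3), Pow(L, -1)) (Function('l')(L) = Pow(Add(L, Mul(2, L)), -1) = Pow(Mul(3, L), -1) = Mul(Rational(1, 3), Pow(L, -1)))
Add(Add(Function('O')(54, 33), Function('l')(Function('K')(8))), 916) = Add(Add(Add(2088, Mul(-58, 54), Mul(-36, 33), Mul(33, 54)), Mul(Rational(1, 3), Pow(8, -1))), 916) = Add(Add(Add(2088, -3132, -1188, 1782), Mul(Rational(1, 3), Rational(1, 8))), 916) = Add(Add(-450, Rational(1, 24)), 916) = Add(Rational(-10799, 24), 916) = Rational(11185, 24)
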